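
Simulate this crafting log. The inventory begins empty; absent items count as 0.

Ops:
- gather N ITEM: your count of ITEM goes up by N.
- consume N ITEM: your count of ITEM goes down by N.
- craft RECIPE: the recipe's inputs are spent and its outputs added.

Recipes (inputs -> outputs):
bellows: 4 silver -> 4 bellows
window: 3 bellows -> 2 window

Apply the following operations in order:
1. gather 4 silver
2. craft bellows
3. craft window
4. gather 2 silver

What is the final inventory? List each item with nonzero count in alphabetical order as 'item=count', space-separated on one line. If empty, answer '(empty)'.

Answer: bellows=1 silver=2 window=2

Derivation:
After 1 (gather 4 silver): silver=4
After 2 (craft bellows): bellows=4
After 3 (craft window): bellows=1 window=2
After 4 (gather 2 silver): bellows=1 silver=2 window=2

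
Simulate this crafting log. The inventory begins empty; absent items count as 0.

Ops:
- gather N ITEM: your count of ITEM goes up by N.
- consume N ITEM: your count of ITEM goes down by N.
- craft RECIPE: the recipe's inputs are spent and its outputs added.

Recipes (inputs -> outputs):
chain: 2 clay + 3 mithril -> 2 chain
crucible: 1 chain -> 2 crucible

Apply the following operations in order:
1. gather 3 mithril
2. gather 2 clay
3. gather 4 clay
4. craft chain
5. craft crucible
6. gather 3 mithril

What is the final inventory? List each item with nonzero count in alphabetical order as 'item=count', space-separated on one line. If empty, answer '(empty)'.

Answer: chain=1 clay=4 crucible=2 mithril=3

Derivation:
After 1 (gather 3 mithril): mithril=3
After 2 (gather 2 clay): clay=2 mithril=3
After 3 (gather 4 clay): clay=6 mithril=3
After 4 (craft chain): chain=2 clay=4
After 5 (craft crucible): chain=1 clay=4 crucible=2
After 6 (gather 3 mithril): chain=1 clay=4 crucible=2 mithril=3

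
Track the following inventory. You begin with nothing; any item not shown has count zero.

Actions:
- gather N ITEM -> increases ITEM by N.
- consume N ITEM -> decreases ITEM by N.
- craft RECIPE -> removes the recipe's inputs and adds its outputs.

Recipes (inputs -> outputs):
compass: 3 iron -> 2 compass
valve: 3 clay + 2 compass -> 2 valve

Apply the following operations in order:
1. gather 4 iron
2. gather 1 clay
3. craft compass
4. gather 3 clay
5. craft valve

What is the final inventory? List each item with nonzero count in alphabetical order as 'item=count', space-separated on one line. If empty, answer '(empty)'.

Answer: clay=1 iron=1 valve=2

Derivation:
After 1 (gather 4 iron): iron=4
After 2 (gather 1 clay): clay=1 iron=4
After 3 (craft compass): clay=1 compass=2 iron=1
After 4 (gather 3 clay): clay=4 compass=2 iron=1
After 5 (craft valve): clay=1 iron=1 valve=2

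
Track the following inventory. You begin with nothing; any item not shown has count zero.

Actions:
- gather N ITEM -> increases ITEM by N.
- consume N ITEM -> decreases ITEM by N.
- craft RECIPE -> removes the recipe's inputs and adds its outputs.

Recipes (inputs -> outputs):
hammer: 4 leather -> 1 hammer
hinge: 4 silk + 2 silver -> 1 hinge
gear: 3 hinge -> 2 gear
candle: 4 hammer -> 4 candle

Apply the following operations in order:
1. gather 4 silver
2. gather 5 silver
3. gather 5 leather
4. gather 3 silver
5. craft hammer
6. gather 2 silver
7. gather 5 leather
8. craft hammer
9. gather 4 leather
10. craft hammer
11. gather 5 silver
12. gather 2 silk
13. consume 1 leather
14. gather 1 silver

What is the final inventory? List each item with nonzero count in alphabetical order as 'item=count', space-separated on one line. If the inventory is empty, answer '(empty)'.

After 1 (gather 4 silver): silver=4
After 2 (gather 5 silver): silver=9
After 3 (gather 5 leather): leather=5 silver=9
After 4 (gather 3 silver): leather=5 silver=12
After 5 (craft hammer): hammer=1 leather=1 silver=12
After 6 (gather 2 silver): hammer=1 leather=1 silver=14
After 7 (gather 5 leather): hammer=1 leather=6 silver=14
After 8 (craft hammer): hammer=2 leather=2 silver=14
After 9 (gather 4 leather): hammer=2 leather=6 silver=14
After 10 (craft hammer): hammer=3 leather=2 silver=14
After 11 (gather 5 silver): hammer=3 leather=2 silver=19
After 12 (gather 2 silk): hammer=3 leather=2 silk=2 silver=19
After 13 (consume 1 leather): hammer=3 leather=1 silk=2 silver=19
After 14 (gather 1 silver): hammer=3 leather=1 silk=2 silver=20

Answer: hammer=3 leather=1 silk=2 silver=20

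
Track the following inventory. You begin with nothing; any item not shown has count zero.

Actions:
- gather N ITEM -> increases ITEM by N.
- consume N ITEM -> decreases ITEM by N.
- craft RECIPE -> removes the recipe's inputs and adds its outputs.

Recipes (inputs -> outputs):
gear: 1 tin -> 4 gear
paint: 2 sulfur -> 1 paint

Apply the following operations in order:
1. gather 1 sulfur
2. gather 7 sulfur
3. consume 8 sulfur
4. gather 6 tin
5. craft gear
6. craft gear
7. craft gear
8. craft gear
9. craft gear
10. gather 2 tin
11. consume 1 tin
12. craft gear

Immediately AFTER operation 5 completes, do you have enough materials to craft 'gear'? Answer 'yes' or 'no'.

After 1 (gather 1 sulfur): sulfur=1
After 2 (gather 7 sulfur): sulfur=8
After 3 (consume 8 sulfur): (empty)
After 4 (gather 6 tin): tin=6
After 5 (craft gear): gear=4 tin=5

Answer: yes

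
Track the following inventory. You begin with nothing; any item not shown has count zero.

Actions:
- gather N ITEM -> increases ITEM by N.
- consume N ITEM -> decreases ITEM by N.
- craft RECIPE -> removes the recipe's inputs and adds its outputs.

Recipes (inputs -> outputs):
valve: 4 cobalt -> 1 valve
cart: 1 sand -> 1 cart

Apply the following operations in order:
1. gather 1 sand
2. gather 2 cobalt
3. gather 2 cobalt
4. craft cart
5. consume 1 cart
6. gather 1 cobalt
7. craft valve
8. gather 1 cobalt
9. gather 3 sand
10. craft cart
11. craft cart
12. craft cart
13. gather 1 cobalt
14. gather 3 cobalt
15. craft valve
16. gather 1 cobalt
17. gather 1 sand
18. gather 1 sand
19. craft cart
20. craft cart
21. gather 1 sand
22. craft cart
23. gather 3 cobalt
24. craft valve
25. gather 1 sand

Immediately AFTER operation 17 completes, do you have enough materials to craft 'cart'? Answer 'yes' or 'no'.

Answer: yes

Derivation:
After 1 (gather 1 sand): sand=1
After 2 (gather 2 cobalt): cobalt=2 sand=1
After 3 (gather 2 cobalt): cobalt=4 sand=1
After 4 (craft cart): cart=1 cobalt=4
After 5 (consume 1 cart): cobalt=4
After 6 (gather 1 cobalt): cobalt=5
After 7 (craft valve): cobalt=1 valve=1
After 8 (gather 1 cobalt): cobalt=2 valve=1
After 9 (gather 3 sand): cobalt=2 sand=3 valve=1
After 10 (craft cart): cart=1 cobalt=2 sand=2 valve=1
After 11 (craft cart): cart=2 cobalt=2 sand=1 valve=1
After 12 (craft cart): cart=3 cobalt=2 valve=1
After 13 (gather 1 cobalt): cart=3 cobalt=3 valve=1
After 14 (gather 3 cobalt): cart=3 cobalt=6 valve=1
After 15 (craft valve): cart=3 cobalt=2 valve=2
After 16 (gather 1 cobalt): cart=3 cobalt=3 valve=2
After 17 (gather 1 sand): cart=3 cobalt=3 sand=1 valve=2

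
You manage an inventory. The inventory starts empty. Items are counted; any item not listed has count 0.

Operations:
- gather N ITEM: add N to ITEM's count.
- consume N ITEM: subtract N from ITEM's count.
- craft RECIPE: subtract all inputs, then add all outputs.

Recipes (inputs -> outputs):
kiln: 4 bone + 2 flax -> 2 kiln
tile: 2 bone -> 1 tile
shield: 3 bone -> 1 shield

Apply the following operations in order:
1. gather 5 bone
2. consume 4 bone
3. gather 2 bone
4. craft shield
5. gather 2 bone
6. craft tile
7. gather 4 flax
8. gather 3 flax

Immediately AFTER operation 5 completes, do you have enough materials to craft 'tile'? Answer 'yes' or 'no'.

After 1 (gather 5 bone): bone=5
After 2 (consume 4 bone): bone=1
After 3 (gather 2 bone): bone=3
After 4 (craft shield): shield=1
After 5 (gather 2 bone): bone=2 shield=1

Answer: yes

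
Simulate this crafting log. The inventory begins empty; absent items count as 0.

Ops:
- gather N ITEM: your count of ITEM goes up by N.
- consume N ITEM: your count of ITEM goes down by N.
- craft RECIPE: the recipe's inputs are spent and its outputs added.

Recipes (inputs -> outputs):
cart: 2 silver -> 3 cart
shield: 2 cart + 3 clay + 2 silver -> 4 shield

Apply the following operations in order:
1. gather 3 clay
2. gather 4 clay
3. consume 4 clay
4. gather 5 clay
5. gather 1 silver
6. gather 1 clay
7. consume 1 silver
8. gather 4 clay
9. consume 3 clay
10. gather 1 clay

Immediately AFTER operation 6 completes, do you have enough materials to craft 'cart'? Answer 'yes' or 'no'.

After 1 (gather 3 clay): clay=3
After 2 (gather 4 clay): clay=7
After 3 (consume 4 clay): clay=3
After 4 (gather 5 clay): clay=8
After 5 (gather 1 silver): clay=8 silver=1
After 6 (gather 1 clay): clay=9 silver=1

Answer: no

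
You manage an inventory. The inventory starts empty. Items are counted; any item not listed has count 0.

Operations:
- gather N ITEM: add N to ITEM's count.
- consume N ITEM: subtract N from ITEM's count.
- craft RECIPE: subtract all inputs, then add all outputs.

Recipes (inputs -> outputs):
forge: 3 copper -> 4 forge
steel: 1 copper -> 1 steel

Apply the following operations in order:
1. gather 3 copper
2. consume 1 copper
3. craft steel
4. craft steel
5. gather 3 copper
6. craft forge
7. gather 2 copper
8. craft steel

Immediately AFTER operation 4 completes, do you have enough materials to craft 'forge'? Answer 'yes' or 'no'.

After 1 (gather 3 copper): copper=3
After 2 (consume 1 copper): copper=2
After 3 (craft steel): copper=1 steel=1
After 4 (craft steel): steel=2

Answer: no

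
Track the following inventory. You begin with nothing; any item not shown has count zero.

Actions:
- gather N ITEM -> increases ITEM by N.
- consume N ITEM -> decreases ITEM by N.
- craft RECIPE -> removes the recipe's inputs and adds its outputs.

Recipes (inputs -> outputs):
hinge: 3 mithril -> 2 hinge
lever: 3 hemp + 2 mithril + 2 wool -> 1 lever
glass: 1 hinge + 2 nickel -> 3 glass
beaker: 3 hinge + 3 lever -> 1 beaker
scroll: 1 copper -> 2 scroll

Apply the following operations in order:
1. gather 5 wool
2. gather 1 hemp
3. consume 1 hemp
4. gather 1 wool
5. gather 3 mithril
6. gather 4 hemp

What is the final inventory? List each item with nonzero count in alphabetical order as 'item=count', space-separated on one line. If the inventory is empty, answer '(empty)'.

Answer: hemp=4 mithril=3 wool=6

Derivation:
After 1 (gather 5 wool): wool=5
After 2 (gather 1 hemp): hemp=1 wool=5
After 3 (consume 1 hemp): wool=5
After 4 (gather 1 wool): wool=6
After 5 (gather 3 mithril): mithril=3 wool=6
After 6 (gather 4 hemp): hemp=4 mithril=3 wool=6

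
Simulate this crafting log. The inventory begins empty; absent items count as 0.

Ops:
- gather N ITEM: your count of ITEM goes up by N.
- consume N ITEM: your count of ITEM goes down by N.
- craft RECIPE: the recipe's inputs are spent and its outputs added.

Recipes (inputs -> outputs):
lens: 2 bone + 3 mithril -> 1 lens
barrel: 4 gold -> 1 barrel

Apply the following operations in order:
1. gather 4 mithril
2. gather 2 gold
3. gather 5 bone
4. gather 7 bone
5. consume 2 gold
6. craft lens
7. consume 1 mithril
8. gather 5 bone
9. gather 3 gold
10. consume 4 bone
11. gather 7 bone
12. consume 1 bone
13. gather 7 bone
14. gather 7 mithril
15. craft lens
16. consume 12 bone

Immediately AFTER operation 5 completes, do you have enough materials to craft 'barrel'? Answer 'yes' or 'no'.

After 1 (gather 4 mithril): mithril=4
After 2 (gather 2 gold): gold=2 mithril=4
After 3 (gather 5 bone): bone=5 gold=2 mithril=4
After 4 (gather 7 bone): bone=12 gold=2 mithril=4
After 5 (consume 2 gold): bone=12 mithril=4

Answer: no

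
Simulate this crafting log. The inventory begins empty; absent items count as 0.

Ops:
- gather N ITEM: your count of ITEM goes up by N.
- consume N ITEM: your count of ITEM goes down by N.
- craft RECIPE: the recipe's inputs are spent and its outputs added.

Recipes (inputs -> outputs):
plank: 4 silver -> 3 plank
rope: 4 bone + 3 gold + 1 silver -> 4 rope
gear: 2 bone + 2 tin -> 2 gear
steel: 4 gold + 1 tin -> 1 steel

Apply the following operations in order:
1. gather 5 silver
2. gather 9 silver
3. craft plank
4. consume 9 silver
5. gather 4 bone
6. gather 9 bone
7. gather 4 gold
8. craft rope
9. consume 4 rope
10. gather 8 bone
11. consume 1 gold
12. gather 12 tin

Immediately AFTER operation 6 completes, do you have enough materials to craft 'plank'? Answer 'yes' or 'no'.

After 1 (gather 5 silver): silver=5
After 2 (gather 9 silver): silver=14
After 3 (craft plank): plank=3 silver=10
After 4 (consume 9 silver): plank=3 silver=1
After 5 (gather 4 bone): bone=4 plank=3 silver=1
After 6 (gather 9 bone): bone=13 plank=3 silver=1

Answer: no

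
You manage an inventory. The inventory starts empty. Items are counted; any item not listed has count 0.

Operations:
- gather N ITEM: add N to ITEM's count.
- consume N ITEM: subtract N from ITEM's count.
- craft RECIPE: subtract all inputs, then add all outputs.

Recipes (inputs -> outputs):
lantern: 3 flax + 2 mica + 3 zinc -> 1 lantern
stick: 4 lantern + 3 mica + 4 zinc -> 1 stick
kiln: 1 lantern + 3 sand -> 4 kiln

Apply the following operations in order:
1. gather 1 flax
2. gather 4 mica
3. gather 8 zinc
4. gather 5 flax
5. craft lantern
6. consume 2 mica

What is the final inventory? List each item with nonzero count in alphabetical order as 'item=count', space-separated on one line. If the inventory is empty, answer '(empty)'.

After 1 (gather 1 flax): flax=1
After 2 (gather 4 mica): flax=1 mica=4
After 3 (gather 8 zinc): flax=1 mica=4 zinc=8
After 4 (gather 5 flax): flax=6 mica=4 zinc=8
After 5 (craft lantern): flax=3 lantern=1 mica=2 zinc=5
After 6 (consume 2 mica): flax=3 lantern=1 zinc=5

Answer: flax=3 lantern=1 zinc=5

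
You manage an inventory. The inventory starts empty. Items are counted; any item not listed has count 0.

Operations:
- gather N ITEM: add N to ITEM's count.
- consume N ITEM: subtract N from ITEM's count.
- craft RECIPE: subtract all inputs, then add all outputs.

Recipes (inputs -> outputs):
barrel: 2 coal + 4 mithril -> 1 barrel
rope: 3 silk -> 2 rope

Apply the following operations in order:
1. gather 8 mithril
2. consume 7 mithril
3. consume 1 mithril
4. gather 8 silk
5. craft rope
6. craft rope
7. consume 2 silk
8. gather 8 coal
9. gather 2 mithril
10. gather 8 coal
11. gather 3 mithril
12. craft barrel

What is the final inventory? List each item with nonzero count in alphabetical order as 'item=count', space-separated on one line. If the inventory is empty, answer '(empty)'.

After 1 (gather 8 mithril): mithril=8
After 2 (consume 7 mithril): mithril=1
After 3 (consume 1 mithril): (empty)
After 4 (gather 8 silk): silk=8
After 5 (craft rope): rope=2 silk=5
After 6 (craft rope): rope=4 silk=2
After 7 (consume 2 silk): rope=4
After 8 (gather 8 coal): coal=8 rope=4
After 9 (gather 2 mithril): coal=8 mithril=2 rope=4
After 10 (gather 8 coal): coal=16 mithril=2 rope=4
After 11 (gather 3 mithril): coal=16 mithril=5 rope=4
After 12 (craft barrel): barrel=1 coal=14 mithril=1 rope=4

Answer: barrel=1 coal=14 mithril=1 rope=4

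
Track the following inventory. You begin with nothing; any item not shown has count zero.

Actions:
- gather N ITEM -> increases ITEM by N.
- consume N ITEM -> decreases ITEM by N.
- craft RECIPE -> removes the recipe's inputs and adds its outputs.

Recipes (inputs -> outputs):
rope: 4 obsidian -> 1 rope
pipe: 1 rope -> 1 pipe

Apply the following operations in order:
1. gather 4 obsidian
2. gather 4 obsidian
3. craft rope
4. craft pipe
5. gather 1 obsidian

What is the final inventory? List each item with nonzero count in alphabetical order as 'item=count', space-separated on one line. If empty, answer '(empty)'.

After 1 (gather 4 obsidian): obsidian=4
After 2 (gather 4 obsidian): obsidian=8
After 3 (craft rope): obsidian=4 rope=1
After 4 (craft pipe): obsidian=4 pipe=1
After 5 (gather 1 obsidian): obsidian=5 pipe=1

Answer: obsidian=5 pipe=1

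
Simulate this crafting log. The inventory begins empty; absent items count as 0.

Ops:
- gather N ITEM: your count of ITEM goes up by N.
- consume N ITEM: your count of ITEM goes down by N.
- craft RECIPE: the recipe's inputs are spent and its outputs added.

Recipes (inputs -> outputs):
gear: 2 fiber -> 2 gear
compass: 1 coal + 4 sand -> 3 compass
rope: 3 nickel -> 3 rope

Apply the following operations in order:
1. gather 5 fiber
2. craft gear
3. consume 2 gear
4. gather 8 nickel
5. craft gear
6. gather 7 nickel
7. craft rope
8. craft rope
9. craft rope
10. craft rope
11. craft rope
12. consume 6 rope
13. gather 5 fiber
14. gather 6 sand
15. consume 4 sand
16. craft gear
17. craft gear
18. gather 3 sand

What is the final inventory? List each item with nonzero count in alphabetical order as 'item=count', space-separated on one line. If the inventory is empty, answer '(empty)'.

Answer: fiber=2 gear=6 rope=9 sand=5

Derivation:
After 1 (gather 5 fiber): fiber=5
After 2 (craft gear): fiber=3 gear=2
After 3 (consume 2 gear): fiber=3
After 4 (gather 8 nickel): fiber=3 nickel=8
After 5 (craft gear): fiber=1 gear=2 nickel=8
After 6 (gather 7 nickel): fiber=1 gear=2 nickel=15
After 7 (craft rope): fiber=1 gear=2 nickel=12 rope=3
After 8 (craft rope): fiber=1 gear=2 nickel=9 rope=6
After 9 (craft rope): fiber=1 gear=2 nickel=6 rope=9
After 10 (craft rope): fiber=1 gear=2 nickel=3 rope=12
After 11 (craft rope): fiber=1 gear=2 rope=15
After 12 (consume 6 rope): fiber=1 gear=2 rope=9
After 13 (gather 5 fiber): fiber=6 gear=2 rope=9
After 14 (gather 6 sand): fiber=6 gear=2 rope=9 sand=6
After 15 (consume 4 sand): fiber=6 gear=2 rope=9 sand=2
After 16 (craft gear): fiber=4 gear=4 rope=9 sand=2
After 17 (craft gear): fiber=2 gear=6 rope=9 sand=2
After 18 (gather 3 sand): fiber=2 gear=6 rope=9 sand=5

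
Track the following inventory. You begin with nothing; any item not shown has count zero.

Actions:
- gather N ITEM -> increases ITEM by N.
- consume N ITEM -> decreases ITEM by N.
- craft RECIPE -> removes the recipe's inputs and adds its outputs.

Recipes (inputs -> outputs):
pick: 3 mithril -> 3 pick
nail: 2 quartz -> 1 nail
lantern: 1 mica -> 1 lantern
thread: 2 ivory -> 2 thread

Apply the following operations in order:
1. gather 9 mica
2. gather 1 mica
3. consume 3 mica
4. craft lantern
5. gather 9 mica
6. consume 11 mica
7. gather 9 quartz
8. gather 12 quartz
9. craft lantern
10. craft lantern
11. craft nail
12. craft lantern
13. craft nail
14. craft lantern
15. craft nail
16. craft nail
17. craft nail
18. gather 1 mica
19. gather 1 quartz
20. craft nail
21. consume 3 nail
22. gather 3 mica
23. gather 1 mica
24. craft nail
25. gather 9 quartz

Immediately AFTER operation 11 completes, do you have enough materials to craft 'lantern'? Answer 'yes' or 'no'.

Answer: yes

Derivation:
After 1 (gather 9 mica): mica=9
After 2 (gather 1 mica): mica=10
After 3 (consume 3 mica): mica=7
After 4 (craft lantern): lantern=1 mica=6
After 5 (gather 9 mica): lantern=1 mica=15
After 6 (consume 11 mica): lantern=1 mica=4
After 7 (gather 9 quartz): lantern=1 mica=4 quartz=9
After 8 (gather 12 quartz): lantern=1 mica=4 quartz=21
After 9 (craft lantern): lantern=2 mica=3 quartz=21
After 10 (craft lantern): lantern=3 mica=2 quartz=21
After 11 (craft nail): lantern=3 mica=2 nail=1 quartz=19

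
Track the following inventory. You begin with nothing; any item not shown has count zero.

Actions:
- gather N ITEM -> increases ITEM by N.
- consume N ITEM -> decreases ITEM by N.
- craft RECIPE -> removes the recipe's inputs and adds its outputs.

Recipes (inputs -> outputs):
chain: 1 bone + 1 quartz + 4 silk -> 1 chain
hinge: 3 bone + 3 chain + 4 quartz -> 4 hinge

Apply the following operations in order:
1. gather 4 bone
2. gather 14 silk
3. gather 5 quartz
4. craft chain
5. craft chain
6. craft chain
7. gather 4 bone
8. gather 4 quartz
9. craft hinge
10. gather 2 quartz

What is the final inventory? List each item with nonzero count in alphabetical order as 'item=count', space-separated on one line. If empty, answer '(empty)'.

After 1 (gather 4 bone): bone=4
After 2 (gather 14 silk): bone=4 silk=14
After 3 (gather 5 quartz): bone=4 quartz=5 silk=14
After 4 (craft chain): bone=3 chain=1 quartz=4 silk=10
After 5 (craft chain): bone=2 chain=2 quartz=3 silk=6
After 6 (craft chain): bone=1 chain=3 quartz=2 silk=2
After 7 (gather 4 bone): bone=5 chain=3 quartz=2 silk=2
After 8 (gather 4 quartz): bone=5 chain=3 quartz=6 silk=2
After 9 (craft hinge): bone=2 hinge=4 quartz=2 silk=2
After 10 (gather 2 quartz): bone=2 hinge=4 quartz=4 silk=2

Answer: bone=2 hinge=4 quartz=4 silk=2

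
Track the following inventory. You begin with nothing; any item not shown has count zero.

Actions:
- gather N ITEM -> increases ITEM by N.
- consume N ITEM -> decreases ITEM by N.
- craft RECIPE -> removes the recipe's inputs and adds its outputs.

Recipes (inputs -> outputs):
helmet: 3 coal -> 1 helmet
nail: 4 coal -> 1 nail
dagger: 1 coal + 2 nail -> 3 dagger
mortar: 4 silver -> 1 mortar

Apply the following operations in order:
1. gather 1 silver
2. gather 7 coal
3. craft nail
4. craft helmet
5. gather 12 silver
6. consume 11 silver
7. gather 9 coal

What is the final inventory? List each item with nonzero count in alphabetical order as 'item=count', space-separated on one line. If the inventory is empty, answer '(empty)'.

After 1 (gather 1 silver): silver=1
After 2 (gather 7 coal): coal=7 silver=1
After 3 (craft nail): coal=3 nail=1 silver=1
After 4 (craft helmet): helmet=1 nail=1 silver=1
After 5 (gather 12 silver): helmet=1 nail=1 silver=13
After 6 (consume 11 silver): helmet=1 nail=1 silver=2
After 7 (gather 9 coal): coal=9 helmet=1 nail=1 silver=2

Answer: coal=9 helmet=1 nail=1 silver=2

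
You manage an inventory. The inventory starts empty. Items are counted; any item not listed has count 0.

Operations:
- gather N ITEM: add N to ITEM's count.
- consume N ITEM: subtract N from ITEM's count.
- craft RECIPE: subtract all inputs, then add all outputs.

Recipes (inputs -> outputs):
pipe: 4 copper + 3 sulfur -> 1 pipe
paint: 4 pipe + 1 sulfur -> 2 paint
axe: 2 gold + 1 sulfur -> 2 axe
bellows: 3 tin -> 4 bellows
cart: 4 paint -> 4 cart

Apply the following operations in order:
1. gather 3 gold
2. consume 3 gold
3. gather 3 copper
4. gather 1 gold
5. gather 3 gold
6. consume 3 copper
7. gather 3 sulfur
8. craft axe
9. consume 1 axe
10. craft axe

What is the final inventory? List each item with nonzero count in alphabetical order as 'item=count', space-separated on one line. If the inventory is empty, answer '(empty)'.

After 1 (gather 3 gold): gold=3
After 2 (consume 3 gold): (empty)
After 3 (gather 3 copper): copper=3
After 4 (gather 1 gold): copper=3 gold=1
After 5 (gather 3 gold): copper=3 gold=4
After 6 (consume 3 copper): gold=4
After 7 (gather 3 sulfur): gold=4 sulfur=3
After 8 (craft axe): axe=2 gold=2 sulfur=2
After 9 (consume 1 axe): axe=1 gold=2 sulfur=2
After 10 (craft axe): axe=3 sulfur=1

Answer: axe=3 sulfur=1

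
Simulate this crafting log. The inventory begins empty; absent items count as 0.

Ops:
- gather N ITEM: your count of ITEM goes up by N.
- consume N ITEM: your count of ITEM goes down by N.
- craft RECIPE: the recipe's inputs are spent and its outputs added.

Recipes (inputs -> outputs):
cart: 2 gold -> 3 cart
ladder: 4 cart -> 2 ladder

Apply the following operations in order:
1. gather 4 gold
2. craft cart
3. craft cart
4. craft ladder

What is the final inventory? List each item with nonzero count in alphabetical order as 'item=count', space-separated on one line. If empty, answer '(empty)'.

After 1 (gather 4 gold): gold=4
After 2 (craft cart): cart=3 gold=2
After 3 (craft cart): cart=6
After 4 (craft ladder): cart=2 ladder=2

Answer: cart=2 ladder=2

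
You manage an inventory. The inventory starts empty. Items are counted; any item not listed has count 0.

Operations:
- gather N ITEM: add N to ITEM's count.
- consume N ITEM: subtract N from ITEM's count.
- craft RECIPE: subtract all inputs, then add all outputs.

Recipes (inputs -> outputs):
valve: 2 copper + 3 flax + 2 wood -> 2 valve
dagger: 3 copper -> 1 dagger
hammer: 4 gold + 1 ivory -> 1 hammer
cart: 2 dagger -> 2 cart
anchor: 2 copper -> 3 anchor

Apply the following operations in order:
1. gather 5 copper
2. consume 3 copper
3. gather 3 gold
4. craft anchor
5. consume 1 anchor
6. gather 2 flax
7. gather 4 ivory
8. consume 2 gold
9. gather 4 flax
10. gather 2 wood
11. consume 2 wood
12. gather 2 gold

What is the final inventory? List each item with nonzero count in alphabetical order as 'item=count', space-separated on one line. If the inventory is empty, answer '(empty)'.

After 1 (gather 5 copper): copper=5
After 2 (consume 3 copper): copper=2
After 3 (gather 3 gold): copper=2 gold=3
After 4 (craft anchor): anchor=3 gold=3
After 5 (consume 1 anchor): anchor=2 gold=3
After 6 (gather 2 flax): anchor=2 flax=2 gold=3
After 7 (gather 4 ivory): anchor=2 flax=2 gold=3 ivory=4
After 8 (consume 2 gold): anchor=2 flax=2 gold=1 ivory=4
After 9 (gather 4 flax): anchor=2 flax=6 gold=1 ivory=4
After 10 (gather 2 wood): anchor=2 flax=6 gold=1 ivory=4 wood=2
After 11 (consume 2 wood): anchor=2 flax=6 gold=1 ivory=4
After 12 (gather 2 gold): anchor=2 flax=6 gold=3 ivory=4

Answer: anchor=2 flax=6 gold=3 ivory=4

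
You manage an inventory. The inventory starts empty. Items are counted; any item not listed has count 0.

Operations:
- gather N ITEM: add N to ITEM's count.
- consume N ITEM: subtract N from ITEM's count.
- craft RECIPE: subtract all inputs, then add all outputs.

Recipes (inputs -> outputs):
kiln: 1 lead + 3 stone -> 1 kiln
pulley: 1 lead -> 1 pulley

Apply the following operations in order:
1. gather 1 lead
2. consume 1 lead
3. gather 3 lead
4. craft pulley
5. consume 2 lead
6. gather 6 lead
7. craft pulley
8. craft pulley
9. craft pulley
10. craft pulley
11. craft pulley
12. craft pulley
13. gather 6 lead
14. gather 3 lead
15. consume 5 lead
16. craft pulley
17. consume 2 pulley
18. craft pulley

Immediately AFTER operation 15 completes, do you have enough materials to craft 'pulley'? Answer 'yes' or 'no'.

Answer: yes

Derivation:
After 1 (gather 1 lead): lead=1
After 2 (consume 1 lead): (empty)
After 3 (gather 3 lead): lead=3
After 4 (craft pulley): lead=2 pulley=1
After 5 (consume 2 lead): pulley=1
After 6 (gather 6 lead): lead=6 pulley=1
After 7 (craft pulley): lead=5 pulley=2
After 8 (craft pulley): lead=4 pulley=3
After 9 (craft pulley): lead=3 pulley=4
After 10 (craft pulley): lead=2 pulley=5
After 11 (craft pulley): lead=1 pulley=6
After 12 (craft pulley): pulley=7
After 13 (gather 6 lead): lead=6 pulley=7
After 14 (gather 3 lead): lead=9 pulley=7
After 15 (consume 5 lead): lead=4 pulley=7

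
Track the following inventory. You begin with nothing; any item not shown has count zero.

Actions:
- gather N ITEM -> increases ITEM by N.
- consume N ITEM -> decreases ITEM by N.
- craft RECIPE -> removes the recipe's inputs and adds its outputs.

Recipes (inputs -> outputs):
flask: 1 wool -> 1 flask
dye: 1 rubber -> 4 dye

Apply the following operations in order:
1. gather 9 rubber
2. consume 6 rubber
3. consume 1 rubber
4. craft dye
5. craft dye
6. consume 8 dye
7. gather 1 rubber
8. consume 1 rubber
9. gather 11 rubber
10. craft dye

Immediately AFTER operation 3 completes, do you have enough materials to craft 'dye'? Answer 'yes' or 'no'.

Answer: yes

Derivation:
After 1 (gather 9 rubber): rubber=9
After 2 (consume 6 rubber): rubber=3
After 3 (consume 1 rubber): rubber=2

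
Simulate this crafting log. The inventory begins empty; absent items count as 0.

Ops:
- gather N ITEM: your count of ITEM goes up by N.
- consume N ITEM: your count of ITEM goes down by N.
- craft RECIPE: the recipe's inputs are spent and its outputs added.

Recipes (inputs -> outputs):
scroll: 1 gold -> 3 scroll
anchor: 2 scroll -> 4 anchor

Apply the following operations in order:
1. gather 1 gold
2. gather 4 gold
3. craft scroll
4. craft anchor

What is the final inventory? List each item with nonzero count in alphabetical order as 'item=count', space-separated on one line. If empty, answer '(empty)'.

Answer: anchor=4 gold=4 scroll=1

Derivation:
After 1 (gather 1 gold): gold=1
After 2 (gather 4 gold): gold=5
After 3 (craft scroll): gold=4 scroll=3
After 4 (craft anchor): anchor=4 gold=4 scroll=1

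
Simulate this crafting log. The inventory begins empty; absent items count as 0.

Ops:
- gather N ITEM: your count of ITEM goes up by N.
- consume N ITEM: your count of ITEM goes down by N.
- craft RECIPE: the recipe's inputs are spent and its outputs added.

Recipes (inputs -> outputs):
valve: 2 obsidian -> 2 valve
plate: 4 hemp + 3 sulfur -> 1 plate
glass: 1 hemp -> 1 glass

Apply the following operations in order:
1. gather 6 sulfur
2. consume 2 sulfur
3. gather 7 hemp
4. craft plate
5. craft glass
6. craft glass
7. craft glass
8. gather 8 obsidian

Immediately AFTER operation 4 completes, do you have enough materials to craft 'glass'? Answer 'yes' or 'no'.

After 1 (gather 6 sulfur): sulfur=6
After 2 (consume 2 sulfur): sulfur=4
After 3 (gather 7 hemp): hemp=7 sulfur=4
After 4 (craft plate): hemp=3 plate=1 sulfur=1

Answer: yes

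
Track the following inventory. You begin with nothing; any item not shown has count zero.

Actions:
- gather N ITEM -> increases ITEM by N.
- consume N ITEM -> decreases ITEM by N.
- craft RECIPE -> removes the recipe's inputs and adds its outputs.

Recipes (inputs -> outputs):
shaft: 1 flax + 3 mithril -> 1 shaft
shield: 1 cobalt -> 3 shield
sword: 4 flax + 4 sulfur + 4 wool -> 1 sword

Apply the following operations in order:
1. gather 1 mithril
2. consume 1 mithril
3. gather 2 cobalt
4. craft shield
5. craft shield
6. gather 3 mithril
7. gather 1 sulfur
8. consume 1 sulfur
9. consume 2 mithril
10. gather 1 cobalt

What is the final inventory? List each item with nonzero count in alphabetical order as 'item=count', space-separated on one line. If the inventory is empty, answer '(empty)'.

Answer: cobalt=1 mithril=1 shield=6

Derivation:
After 1 (gather 1 mithril): mithril=1
After 2 (consume 1 mithril): (empty)
After 3 (gather 2 cobalt): cobalt=2
After 4 (craft shield): cobalt=1 shield=3
After 5 (craft shield): shield=6
After 6 (gather 3 mithril): mithril=3 shield=6
After 7 (gather 1 sulfur): mithril=3 shield=6 sulfur=1
After 8 (consume 1 sulfur): mithril=3 shield=6
After 9 (consume 2 mithril): mithril=1 shield=6
After 10 (gather 1 cobalt): cobalt=1 mithril=1 shield=6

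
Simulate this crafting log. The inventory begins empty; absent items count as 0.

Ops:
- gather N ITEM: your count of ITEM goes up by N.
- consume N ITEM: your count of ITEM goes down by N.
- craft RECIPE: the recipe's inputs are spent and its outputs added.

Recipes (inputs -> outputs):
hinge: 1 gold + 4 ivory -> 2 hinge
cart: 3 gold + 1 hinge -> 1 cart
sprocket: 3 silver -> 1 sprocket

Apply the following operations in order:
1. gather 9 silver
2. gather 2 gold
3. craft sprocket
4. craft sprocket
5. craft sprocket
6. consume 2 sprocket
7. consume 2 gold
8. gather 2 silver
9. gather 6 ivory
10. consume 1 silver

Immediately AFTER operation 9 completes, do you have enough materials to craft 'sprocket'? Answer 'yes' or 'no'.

Answer: no

Derivation:
After 1 (gather 9 silver): silver=9
After 2 (gather 2 gold): gold=2 silver=9
After 3 (craft sprocket): gold=2 silver=6 sprocket=1
After 4 (craft sprocket): gold=2 silver=3 sprocket=2
After 5 (craft sprocket): gold=2 sprocket=3
After 6 (consume 2 sprocket): gold=2 sprocket=1
After 7 (consume 2 gold): sprocket=1
After 8 (gather 2 silver): silver=2 sprocket=1
After 9 (gather 6 ivory): ivory=6 silver=2 sprocket=1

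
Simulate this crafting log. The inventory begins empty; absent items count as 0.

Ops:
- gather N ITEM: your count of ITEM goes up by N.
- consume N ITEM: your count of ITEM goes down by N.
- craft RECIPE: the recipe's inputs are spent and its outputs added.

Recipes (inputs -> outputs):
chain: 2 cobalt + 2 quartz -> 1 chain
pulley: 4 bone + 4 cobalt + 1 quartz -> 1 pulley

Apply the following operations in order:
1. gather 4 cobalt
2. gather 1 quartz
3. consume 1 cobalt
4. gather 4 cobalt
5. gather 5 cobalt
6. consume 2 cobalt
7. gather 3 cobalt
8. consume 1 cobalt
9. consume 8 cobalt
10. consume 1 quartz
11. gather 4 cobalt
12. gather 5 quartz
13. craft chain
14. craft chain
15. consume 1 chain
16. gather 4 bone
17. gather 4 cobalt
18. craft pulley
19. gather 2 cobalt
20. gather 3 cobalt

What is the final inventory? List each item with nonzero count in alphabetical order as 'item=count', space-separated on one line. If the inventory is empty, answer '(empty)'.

Answer: chain=1 cobalt=9 pulley=1

Derivation:
After 1 (gather 4 cobalt): cobalt=4
After 2 (gather 1 quartz): cobalt=4 quartz=1
After 3 (consume 1 cobalt): cobalt=3 quartz=1
After 4 (gather 4 cobalt): cobalt=7 quartz=1
After 5 (gather 5 cobalt): cobalt=12 quartz=1
After 6 (consume 2 cobalt): cobalt=10 quartz=1
After 7 (gather 3 cobalt): cobalt=13 quartz=1
After 8 (consume 1 cobalt): cobalt=12 quartz=1
After 9 (consume 8 cobalt): cobalt=4 quartz=1
After 10 (consume 1 quartz): cobalt=4
After 11 (gather 4 cobalt): cobalt=8
After 12 (gather 5 quartz): cobalt=8 quartz=5
After 13 (craft chain): chain=1 cobalt=6 quartz=3
After 14 (craft chain): chain=2 cobalt=4 quartz=1
After 15 (consume 1 chain): chain=1 cobalt=4 quartz=1
After 16 (gather 4 bone): bone=4 chain=1 cobalt=4 quartz=1
After 17 (gather 4 cobalt): bone=4 chain=1 cobalt=8 quartz=1
After 18 (craft pulley): chain=1 cobalt=4 pulley=1
After 19 (gather 2 cobalt): chain=1 cobalt=6 pulley=1
After 20 (gather 3 cobalt): chain=1 cobalt=9 pulley=1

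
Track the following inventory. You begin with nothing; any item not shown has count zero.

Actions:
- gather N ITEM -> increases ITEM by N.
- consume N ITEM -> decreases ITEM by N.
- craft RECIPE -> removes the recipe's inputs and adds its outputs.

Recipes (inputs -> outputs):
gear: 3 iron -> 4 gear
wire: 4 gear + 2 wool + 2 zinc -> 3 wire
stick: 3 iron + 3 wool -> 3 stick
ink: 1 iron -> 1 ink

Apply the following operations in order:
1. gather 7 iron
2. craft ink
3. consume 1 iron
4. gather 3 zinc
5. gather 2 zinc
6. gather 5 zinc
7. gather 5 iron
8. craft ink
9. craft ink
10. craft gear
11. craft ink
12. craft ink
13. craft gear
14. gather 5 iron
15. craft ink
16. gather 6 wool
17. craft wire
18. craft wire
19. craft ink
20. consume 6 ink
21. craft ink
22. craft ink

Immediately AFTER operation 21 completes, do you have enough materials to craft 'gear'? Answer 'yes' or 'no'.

After 1 (gather 7 iron): iron=7
After 2 (craft ink): ink=1 iron=6
After 3 (consume 1 iron): ink=1 iron=5
After 4 (gather 3 zinc): ink=1 iron=5 zinc=3
After 5 (gather 2 zinc): ink=1 iron=5 zinc=5
After 6 (gather 5 zinc): ink=1 iron=5 zinc=10
After 7 (gather 5 iron): ink=1 iron=10 zinc=10
After 8 (craft ink): ink=2 iron=9 zinc=10
After 9 (craft ink): ink=3 iron=8 zinc=10
After 10 (craft gear): gear=4 ink=3 iron=5 zinc=10
After 11 (craft ink): gear=4 ink=4 iron=4 zinc=10
After 12 (craft ink): gear=4 ink=5 iron=3 zinc=10
After 13 (craft gear): gear=8 ink=5 zinc=10
After 14 (gather 5 iron): gear=8 ink=5 iron=5 zinc=10
After 15 (craft ink): gear=8 ink=6 iron=4 zinc=10
After 16 (gather 6 wool): gear=8 ink=6 iron=4 wool=6 zinc=10
After 17 (craft wire): gear=4 ink=6 iron=4 wire=3 wool=4 zinc=8
After 18 (craft wire): ink=6 iron=4 wire=6 wool=2 zinc=6
After 19 (craft ink): ink=7 iron=3 wire=6 wool=2 zinc=6
After 20 (consume 6 ink): ink=1 iron=3 wire=6 wool=2 zinc=6
After 21 (craft ink): ink=2 iron=2 wire=6 wool=2 zinc=6

Answer: no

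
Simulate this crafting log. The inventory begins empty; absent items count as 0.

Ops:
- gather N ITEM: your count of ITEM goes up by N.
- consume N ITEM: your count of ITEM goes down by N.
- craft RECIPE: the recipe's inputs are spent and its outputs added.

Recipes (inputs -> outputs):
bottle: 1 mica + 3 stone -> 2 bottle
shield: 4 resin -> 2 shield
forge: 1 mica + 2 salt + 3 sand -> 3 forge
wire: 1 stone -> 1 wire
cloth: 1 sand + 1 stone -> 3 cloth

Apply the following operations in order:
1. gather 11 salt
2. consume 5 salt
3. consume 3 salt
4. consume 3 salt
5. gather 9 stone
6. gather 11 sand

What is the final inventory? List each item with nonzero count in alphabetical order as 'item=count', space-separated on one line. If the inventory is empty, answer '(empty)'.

After 1 (gather 11 salt): salt=11
After 2 (consume 5 salt): salt=6
After 3 (consume 3 salt): salt=3
After 4 (consume 3 salt): (empty)
After 5 (gather 9 stone): stone=9
After 6 (gather 11 sand): sand=11 stone=9

Answer: sand=11 stone=9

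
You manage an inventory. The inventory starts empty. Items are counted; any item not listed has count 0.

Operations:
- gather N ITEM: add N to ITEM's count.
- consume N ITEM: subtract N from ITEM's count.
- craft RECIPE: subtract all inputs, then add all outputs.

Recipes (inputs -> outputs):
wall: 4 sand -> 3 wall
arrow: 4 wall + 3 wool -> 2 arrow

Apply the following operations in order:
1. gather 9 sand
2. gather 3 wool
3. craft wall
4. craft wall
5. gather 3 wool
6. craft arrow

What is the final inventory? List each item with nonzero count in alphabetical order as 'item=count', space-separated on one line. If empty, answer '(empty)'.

Answer: arrow=2 sand=1 wall=2 wool=3

Derivation:
After 1 (gather 9 sand): sand=9
After 2 (gather 3 wool): sand=9 wool=3
After 3 (craft wall): sand=5 wall=3 wool=3
After 4 (craft wall): sand=1 wall=6 wool=3
After 5 (gather 3 wool): sand=1 wall=6 wool=6
After 6 (craft arrow): arrow=2 sand=1 wall=2 wool=3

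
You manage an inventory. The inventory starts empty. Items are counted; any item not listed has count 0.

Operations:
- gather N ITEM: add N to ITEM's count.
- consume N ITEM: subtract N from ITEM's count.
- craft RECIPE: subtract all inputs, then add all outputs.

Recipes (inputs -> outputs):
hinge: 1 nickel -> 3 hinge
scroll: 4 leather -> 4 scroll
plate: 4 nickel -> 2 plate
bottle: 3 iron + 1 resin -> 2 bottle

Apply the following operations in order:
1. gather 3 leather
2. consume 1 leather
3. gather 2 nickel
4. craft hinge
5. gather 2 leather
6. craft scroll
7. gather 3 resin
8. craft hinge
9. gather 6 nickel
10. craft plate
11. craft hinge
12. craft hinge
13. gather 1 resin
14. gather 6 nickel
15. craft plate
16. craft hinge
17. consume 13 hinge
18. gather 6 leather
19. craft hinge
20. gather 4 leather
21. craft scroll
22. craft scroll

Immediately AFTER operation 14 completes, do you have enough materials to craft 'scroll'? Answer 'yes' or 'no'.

Answer: no

Derivation:
After 1 (gather 3 leather): leather=3
After 2 (consume 1 leather): leather=2
After 3 (gather 2 nickel): leather=2 nickel=2
After 4 (craft hinge): hinge=3 leather=2 nickel=1
After 5 (gather 2 leather): hinge=3 leather=4 nickel=1
After 6 (craft scroll): hinge=3 nickel=1 scroll=4
After 7 (gather 3 resin): hinge=3 nickel=1 resin=3 scroll=4
After 8 (craft hinge): hinge=6 resin=3 scroll=4
After 9 (gather 6 nickel): hinge=6 nickel=6 resin=3 scroll=4
After 10 (craft plate): hinge=6 nickel=2 plate=2 resin=3 scroll=4
After 11 (craft hinge): hinge=9 nickel=1 plate=2 resin=3 scroll=4
After 12 (craft hinge): hinge=12 plate=2 resin=3 scroll=4
After 13 (gather 1 resin): hinge=12 plate=2 resin=4 scroll=4
After 14 (gather 6 nickel): hinge=12 nickel=6 plate=2 resin=4 scroll=4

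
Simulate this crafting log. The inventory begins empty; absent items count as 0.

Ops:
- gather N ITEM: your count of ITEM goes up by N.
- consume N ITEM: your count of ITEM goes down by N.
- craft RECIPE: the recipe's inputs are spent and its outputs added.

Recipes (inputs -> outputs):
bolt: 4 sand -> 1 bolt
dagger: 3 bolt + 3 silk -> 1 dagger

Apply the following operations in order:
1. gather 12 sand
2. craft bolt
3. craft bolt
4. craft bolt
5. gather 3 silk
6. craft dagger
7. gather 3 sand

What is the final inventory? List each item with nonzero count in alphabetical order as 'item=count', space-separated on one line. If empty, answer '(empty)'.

After 1 (gather 12 sand): sand=12
After 2 (craft bolt): bolt=1 sand=8
After 3 (craft bolt): bolt=2 sand=4
After 4 (craft bolt): bolt=3
After 5 (gather 3 silk): bolt=3 silk=3
After 6 (craft dagger): dagger=1
After 7 (gather 3 sand): dagger=1 sand=3

Answer: dagger=1 sand=3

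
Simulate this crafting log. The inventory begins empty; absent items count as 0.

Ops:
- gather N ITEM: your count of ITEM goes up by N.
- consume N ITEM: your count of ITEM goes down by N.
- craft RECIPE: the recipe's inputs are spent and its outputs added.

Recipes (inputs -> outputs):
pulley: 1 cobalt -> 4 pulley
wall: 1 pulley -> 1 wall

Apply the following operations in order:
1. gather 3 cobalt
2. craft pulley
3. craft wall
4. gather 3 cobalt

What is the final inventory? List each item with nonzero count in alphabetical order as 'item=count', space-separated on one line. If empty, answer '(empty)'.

After 1 (gather 3 cobalt): cobalt=3
After 2 (craft pulley): cobalt=2 pulley=4
After 3 (craft wall): cobalt=2 pulley=3 wall=1
After 4 (gather 3 cobalt): cobalt=5 pulley=3 wall=1

Answer: cobalt=5 pulley=3 wall=1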